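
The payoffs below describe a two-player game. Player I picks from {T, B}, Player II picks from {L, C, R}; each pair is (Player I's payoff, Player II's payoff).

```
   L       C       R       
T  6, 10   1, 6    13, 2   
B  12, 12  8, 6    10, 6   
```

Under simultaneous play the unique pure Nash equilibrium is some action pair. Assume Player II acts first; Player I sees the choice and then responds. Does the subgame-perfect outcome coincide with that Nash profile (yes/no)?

Solve by backward induction (Player II leads).
- L: Player I compares 6, 12 and picks B; Player II would get 12.
- C: Player I compares 1, 8 and picks B; Player II would get 6.
- R: Player I compares 13, 10 and picks T; Player II would get 2.
Maximizing over 12, 6, 2, Player II chooses L. Subgame-perfect outcome: (B, L) with payoffs (12, 12).
Under simultaneous play:
Player I's best replies: L→B; C→B; R→T.
Player II's best replies: T→L; B→L.
Only (B, L) has each player best-responding; Nash payoffs (12, 12).
Sequential outcome (B, L) coincides with the Nash profile (B, L).

yes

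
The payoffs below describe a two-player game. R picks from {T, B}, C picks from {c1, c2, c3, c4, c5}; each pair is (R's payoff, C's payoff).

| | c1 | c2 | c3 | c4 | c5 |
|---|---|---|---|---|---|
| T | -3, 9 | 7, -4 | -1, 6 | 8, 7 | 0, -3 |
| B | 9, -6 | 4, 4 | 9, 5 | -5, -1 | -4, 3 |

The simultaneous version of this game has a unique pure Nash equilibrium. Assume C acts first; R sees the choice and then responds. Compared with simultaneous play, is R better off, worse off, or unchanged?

R best-responds to each possible C move:
- c1 → R plays B (best of -3, 9); C gets -6.
- c2 → R plays T (best of 7, 4); C gets -4.
- c3 → R plays B (best of -1, 9); C gets 5.
- c4 → R plays T (best of 8, -5); C gets 7.
- c5 → R plays T (best of 0, -4); C gets -3.
Among -6, -4, 5, 7, -3, the best is 7 at c4. Subgame-perfect outcome: (T, c4) with payoffs (8, 7).
Under simultaneous play:
R's best replies: c1→B; c2→T; c3→B; c4→T; c5→T.
C's best replies: T→c1; B→c3.
Only (B, c3) has each player best-responding; Nash payoffs (9, 5).
R earns 8 sequentially versus 9 at the Nash outcome: worse off.

worse off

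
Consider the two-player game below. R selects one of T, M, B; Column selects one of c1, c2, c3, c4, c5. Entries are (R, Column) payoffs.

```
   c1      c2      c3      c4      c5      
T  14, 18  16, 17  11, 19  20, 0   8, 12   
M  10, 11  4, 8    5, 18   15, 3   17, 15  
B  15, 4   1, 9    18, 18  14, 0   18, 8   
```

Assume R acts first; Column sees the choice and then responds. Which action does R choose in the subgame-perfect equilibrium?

Backward induction with R moving first.
- T → Column plays c3 (best of 18, 17, 19, 0, 12); R gets 11.
- M → Column plays c3 (best of 11, 8, 18, 3, 15); R gets 5.
- B → Column plays c3 (best of 4, 9, 18, 0, 8); R gets 18.
Maximizing over 11, 5, 18, R chooses B. Subgame-perfect outcome: (B, c3) with payoffs (18, 18).

B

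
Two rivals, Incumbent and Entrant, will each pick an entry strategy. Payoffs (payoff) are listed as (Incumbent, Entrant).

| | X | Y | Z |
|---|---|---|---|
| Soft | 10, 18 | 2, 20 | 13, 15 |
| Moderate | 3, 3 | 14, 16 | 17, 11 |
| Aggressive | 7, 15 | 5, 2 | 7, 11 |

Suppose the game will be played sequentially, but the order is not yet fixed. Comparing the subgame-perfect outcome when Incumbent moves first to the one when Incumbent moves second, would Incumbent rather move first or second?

If Incumbent leads: Entrant's best replies are Soft→Y, Moderate→Y, Aggressive→X; Incumbent's induced payoffs 2, 14, 7; outcome (Moderate, Y), payoffs (14, 16).
If Entrant leads: Incumbent's best replies are X→Soft, Y→Moderate, Z→Moderate; Entrant's induced payoffs 18, 16, 11; outcome (Soft, X), payoffs (10, 18).
Incumbent gets 14 moving first and 10 moving second, so Incumbent prefers to move first.

first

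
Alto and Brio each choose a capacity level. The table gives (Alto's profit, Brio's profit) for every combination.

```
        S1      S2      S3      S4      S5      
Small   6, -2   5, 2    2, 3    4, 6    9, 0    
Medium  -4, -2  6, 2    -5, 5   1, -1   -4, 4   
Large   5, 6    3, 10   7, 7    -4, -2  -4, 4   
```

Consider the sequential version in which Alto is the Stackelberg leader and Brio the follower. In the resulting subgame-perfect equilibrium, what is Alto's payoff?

4

Solve by backward induction (Alto leads).
- Small: Brio compares -2, 2, 3, 6, 0 and picks S4; Alto would get 4.
- Medium: Brio compares -2, 2, 5, -1, 4 and picks S3; Alto would get -5.
- Large: Brio compares 6, 10, 7, -2, 4 and picks S2; Alto would get 3.
Among 4, -5, 3, the best is 4 at Small. Subgame-perfect outcome: (Small, S4) with payoffs (4, 6).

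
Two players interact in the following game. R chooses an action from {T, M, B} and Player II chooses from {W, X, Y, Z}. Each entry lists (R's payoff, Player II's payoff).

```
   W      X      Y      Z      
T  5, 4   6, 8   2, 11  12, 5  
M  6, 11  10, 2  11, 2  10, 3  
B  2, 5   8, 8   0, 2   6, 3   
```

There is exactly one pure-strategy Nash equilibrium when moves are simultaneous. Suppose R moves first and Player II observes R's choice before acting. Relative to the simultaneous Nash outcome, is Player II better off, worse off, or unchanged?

Backward induction with R moving first.
- T → Player II plays Y (best of 4, 8, 11, 5); R gets 2.
- M → Player II plays W (best of 11, 2, 2, 3); R gets 6.
- B → Player II plays X (best of 5, 8, 2, 3); R gets 8.
R's induced payoffs are 2, 6, 8, so R commits to B. Subgame-perfect outcome: (B, X) with payoffs (8, 8).
Under simultaneous play:
R's best replies: W→M; X→M; Y→M; Z→T.
Player II's best replies: T→Y; M→W; B→X.
Only (M, W) has each player best-responding; Nash payoffs (6, 11).
Player II earns 8 sequentially versus 11 at the Nash outcome: worse off.

worse off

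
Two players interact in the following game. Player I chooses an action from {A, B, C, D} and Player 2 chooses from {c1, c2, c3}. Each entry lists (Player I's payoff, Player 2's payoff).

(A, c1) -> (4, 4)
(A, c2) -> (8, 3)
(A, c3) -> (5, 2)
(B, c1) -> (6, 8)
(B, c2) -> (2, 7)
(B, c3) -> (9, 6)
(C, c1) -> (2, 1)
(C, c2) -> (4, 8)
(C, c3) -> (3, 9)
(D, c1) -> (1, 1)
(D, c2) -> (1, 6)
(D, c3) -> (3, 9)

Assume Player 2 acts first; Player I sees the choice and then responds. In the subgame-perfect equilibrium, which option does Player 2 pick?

c1

Backward induction with Player 2 moving first.
- c1: BR = B, leader payoff 8.
- c2: BR = A, leader payoff 3.
- c3: BR = B, leader payoff 6.
Maximizing over 8, 3, 6, Player 2 chooses c1. Subgame-perfect outcome: (B, c1) with payoffs (6, 8).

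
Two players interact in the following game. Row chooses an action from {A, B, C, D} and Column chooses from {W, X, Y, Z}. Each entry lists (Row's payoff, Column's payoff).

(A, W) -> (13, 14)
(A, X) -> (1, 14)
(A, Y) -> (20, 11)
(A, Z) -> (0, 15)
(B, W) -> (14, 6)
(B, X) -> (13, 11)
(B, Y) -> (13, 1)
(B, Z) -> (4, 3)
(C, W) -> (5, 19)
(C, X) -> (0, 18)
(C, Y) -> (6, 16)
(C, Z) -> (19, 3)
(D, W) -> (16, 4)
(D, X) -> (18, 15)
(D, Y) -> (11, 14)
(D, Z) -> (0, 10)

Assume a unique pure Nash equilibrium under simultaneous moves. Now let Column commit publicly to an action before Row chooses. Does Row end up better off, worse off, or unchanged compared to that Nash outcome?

unchanged

Backward induction with Column moving first.
- W → Row plays D (best of 13, 14, 5, 16); Column gets 4.
- X → Row plays D (best of 1, 13, 0, 18); Column gets 15.
- Y → Row plays A (best of 20, 13, 6, 11); Column gets 11.
- Z → Row plays C (best of 0, 4, 19, 0); Column gets 3.
Among 4, 15, 11, 3, the best is 15 at X. Subgame-perfect outcome: (D, X) with payoffs (18, 15).
For the simultaneous game, intersect best replies.
Row's best replies: W→D; X→D; Y→A; Z→C.
Column's best replies: A→Z; B→X; C→W; D→X.
The unique mutual best reply is (D, X), giving (18, 15).
Row earns 18 sequentially versus 18 at the Nash outcome: unchanged.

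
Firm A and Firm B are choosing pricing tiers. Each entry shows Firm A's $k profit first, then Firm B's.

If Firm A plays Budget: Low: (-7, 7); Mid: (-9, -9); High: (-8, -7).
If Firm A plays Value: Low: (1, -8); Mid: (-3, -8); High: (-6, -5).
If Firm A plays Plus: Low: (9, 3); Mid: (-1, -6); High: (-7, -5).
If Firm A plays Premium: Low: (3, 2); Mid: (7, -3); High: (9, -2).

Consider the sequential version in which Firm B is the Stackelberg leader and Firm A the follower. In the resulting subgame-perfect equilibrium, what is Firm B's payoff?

3

Solve by backward induction (Firm B leads).
- Low → Firm A plays Plus (best of -7, 1, 9, 3); Firm B gets 3.
- Mid → Firm A plays Premium (best of -9, -3, -1, 7); Firm B gets -3.
- High → Firm A plays Premium (best of -8, -6, -7, 9); Firm B gets -2.
Firm B's induced payoffs are 3, -3, -2, so Firm B commits to Low. Subgame-perfect outcome: (Plus, Low) with payoffs (9, 3).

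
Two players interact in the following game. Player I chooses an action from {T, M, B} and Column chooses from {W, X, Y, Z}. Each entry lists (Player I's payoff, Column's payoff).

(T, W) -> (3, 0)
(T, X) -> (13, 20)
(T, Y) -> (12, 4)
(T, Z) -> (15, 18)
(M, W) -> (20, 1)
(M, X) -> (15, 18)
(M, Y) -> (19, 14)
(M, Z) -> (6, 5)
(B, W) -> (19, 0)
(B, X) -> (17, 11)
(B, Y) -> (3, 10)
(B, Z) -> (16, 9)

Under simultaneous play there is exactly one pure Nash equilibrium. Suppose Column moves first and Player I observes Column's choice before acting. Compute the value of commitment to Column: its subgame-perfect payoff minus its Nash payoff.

3

Solve by backward induction (Column leads).
- W → Player I plays M (best of 3, 20, 19); Column gets 1.
- X → Player I plays B (best of 13, 15, 17); Column gets 11.
- Y → Player I plays M (best of 12, 19, 3); Column gets 14.
- Z → Player I plays B (best of 15, 6, 16); Column gets 9.
Among 1, 11, 14, 9, the best is 14 at Y. Subgame-perfect outcome: (M, Y) with payoffs (19, 14).
Under simultaneous play:
Player I's best replies: W→M; X→B; Y→M; Z→B.
Column's best replies: T→X; M→X; B→X.
Only (B, X) has each player best-responding; Nash payoffs (17, 11).
Column's commitment gain: 14 − 11 = 3.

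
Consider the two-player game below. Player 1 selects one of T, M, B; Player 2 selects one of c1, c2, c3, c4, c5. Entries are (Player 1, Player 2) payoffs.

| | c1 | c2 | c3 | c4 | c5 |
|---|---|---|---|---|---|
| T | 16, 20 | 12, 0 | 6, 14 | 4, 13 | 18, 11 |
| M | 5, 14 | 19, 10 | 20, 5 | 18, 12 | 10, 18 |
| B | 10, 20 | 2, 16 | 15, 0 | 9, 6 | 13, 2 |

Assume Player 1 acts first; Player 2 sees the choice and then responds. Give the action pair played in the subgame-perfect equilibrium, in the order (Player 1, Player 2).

(T, c1)

Backward induction with Player 1 moving first.
- T → Player 2 plays c1 (best of 20, 0, 14, 13, 11); Player 1 gets 16.
- M → Player 2 plays c5 (best of 14, 10, 5, 12, 18); Player 1 gets 10.
- B → Player 2 plays c1 (best of 20, 16, 0, 6, 2); Player 1 gets 10.
Maximizing over 16, 10, 10, Player 1 chooses T. Subgame-perfect outcome: (T, c1) with payoffs (16, 20).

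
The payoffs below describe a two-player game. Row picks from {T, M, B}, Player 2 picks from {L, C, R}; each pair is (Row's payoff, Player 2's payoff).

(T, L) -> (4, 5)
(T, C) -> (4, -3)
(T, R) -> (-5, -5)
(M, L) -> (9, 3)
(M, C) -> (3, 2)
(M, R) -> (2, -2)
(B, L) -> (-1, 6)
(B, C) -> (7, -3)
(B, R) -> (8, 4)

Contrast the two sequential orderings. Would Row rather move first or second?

If Row leads: Player 2's best replies are T→L, M→L, B→L; Row's induced payoffs 4, 9, -1; outcome (M, L), payoffs (9, 3).
If Player 2 leads: Row's best replies are L→M, C→B, R→B; Player 2's induced payoffs 3, -3, 4; outcome (B, R), payoffs (8, 4).
Row gets 9 moving first and 8 moving second, so Row prefers to move first.

first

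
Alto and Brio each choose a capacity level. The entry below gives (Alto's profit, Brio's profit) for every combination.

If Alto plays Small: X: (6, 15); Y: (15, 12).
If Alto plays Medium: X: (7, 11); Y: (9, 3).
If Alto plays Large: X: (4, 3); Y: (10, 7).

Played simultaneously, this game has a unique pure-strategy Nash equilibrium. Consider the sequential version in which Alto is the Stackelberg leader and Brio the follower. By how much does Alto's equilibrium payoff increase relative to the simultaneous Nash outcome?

Brio best-responds to each possible Alto move:
- Small: Brio compares 15, 12 and picks X; Alto would get 6.
- Medium: Brio compares 11, 3 and picks X; Alto would get 7.
- Large: Brio compares 3, 7 and picks Y; Alto would get 10.
Alto's induced payoffs are 6, 7, 10, so Alto commits to Large. Subgame-perfect outcome: (Large, Y) with payoffs (10, 7).
For the simultaneous game, intersect best replies.
Alto's best replies: X→Medium; Y→Small.
Brio's best replies: Small→X; Medium→X; Large→Y.
The unique mutual best reply is (Medium, X), giving (7, 11).
Alto's commitment gain: 10 − 7 = 3.

3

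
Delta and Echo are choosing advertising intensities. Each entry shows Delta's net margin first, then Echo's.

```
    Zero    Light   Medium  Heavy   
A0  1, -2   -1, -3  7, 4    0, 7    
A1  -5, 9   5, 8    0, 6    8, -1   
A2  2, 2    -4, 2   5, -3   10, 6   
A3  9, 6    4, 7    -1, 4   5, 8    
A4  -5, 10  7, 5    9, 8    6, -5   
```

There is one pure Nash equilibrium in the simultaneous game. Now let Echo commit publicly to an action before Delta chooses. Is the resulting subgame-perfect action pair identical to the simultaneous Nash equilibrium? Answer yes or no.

no

Backward induction with Echo moving first.
- Zero: BR = A3, leader payoff 6.
- Light: BR = A4, leader payoff 5.
- Medium: BR = A4, leader payoff 8.
- Heavy: BR = A2, leader payoff 6.
Among 6, 5, 8, 6, the best is 8 at Medium. Subgame-perfect outcome: (A4, Medium) with payoffs (9, 8).
Under simultaneous play:
Delta's best replies: Zero→A3; Light→A4; Medium→A4; Heavy→A2.
Echo's best replies: A0→Heavy; A1→Zero; A2→Heavy; A3→Heavy; A4→Zero.
Only (A2, Heavy) has each player best-responding; Nash payoffs (10, 6).
Sequential outcome (A4, Medium) differs from the Nash profile (A2, Heavy).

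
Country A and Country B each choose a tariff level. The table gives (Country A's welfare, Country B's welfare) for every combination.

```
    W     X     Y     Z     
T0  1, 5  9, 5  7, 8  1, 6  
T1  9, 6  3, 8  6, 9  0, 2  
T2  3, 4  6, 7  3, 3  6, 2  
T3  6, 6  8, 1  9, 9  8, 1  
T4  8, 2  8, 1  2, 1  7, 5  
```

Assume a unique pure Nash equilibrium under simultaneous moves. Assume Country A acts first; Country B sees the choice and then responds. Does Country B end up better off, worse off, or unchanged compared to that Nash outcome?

unchanged

Solve by backward induction (Country A leads).
- T0 → Country B plays Y (best of 5, 5, 8, 6); Country A gets 7.
- T1 → Country B plays Y (best of 6, 8, 9, 2); Country A gets 6.
- T2 → Country B plays X (best of 4, 7, 3, 2); Country A gets 6.
- T3 → Country B plays Y (best of 6, 1, 9, 1); Country A gets 9.
- T4 → Country B plays Z (best of 2, 1, 1, 5); Country A gets 7.
Among 7, 6, 6, 9, 7, the best is 9 at T3. Subgame-perfect outcome: (T3, Y) with payoffs (9, 9).
For the simultaneous game, intersect best replies.
Country A's best replies: W→T1; X→T0; Y→T3; Z→T3.
Country B's best replies: T0→Y; T1→Y; T2→X; T3→Y; T4→Z.
Only (T3, Y) has each player best-responding; Nash payoffs (9, 9).
Country B earns 9 sequentially versus 9 at the Nash outcome: unchanged.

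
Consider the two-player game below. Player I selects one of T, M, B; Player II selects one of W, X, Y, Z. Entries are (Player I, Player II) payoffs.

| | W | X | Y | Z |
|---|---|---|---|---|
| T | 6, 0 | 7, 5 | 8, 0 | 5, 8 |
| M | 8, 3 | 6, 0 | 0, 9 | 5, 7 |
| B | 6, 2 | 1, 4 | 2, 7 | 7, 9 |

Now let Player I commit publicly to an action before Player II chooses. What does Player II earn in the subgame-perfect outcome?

9

Player II best-responds to each possible Player I move:
- T: Player II compares 0, 5, 0, 8 and picks Z; Player I would get 5.
- M: Player II compares 3, 0, 9, 7 and picks Y; Player I would get 0.
- B: Player II compares 2, 4, 7, 9 and picks Z; Player I would get 7.
Player I's induced payoffs are 5, 0, 7, so Player I commits to B. Subgame-perfect outcome: (B, Z) with payoffs (7, 9).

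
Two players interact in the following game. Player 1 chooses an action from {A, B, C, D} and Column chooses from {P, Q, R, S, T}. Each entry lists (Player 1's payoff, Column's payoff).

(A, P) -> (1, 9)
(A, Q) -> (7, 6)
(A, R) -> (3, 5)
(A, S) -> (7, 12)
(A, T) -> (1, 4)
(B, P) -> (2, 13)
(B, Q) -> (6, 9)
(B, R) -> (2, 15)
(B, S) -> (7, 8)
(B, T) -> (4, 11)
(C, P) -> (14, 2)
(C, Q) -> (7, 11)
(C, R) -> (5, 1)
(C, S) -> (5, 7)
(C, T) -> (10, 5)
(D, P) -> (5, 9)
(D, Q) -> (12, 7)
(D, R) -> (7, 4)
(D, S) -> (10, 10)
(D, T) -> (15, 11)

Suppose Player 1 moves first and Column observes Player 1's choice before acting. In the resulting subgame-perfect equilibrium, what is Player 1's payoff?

15

Solve by backward induction (Player 1 leads).
- A → Column plays S (best of 9, 6, 5, 12, 4); Player 1 gets 7.
- B → Column plays R (best of 13, 9, 15, 8, 11); Player 1 gets 2.
- C → Column plays Q (best of 2, 11, 1, 7, 5); Player 1 gets 7.
- D → Column plays T (best of 9, 7, 4, 10, 11); Player 1 gets 15.
Player 1's induced payoffs are 7, 2, 7, 15, so Player 1 commits to D. Subgame-perfect outcome: (D, T) with payoffs (15, 11).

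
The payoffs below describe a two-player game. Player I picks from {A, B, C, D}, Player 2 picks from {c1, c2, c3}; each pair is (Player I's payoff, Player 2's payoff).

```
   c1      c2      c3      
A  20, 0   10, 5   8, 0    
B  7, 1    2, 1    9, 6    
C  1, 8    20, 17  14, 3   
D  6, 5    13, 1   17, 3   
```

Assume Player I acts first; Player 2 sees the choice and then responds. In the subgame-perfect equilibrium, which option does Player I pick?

Solve by backward induction (Player I leads).
- A → Player 2 plays c2 (best of 0, 5, 0); Player I gets 10.
- B → Player 2 plays c3 (best of 1, 1, 6); Player I gets 9.
- C → Player 2 plays c2 (best of 8, 17, 3); Player I gets 20.
- D → Player 2 plays c1 (best of 5, 1, 3); Player I gets 6.
Maximizing over 10, 9, 20, 6, Player I chooses C. Subgame-perfect outcome: (C, c2) with payoffs (20, 17).

C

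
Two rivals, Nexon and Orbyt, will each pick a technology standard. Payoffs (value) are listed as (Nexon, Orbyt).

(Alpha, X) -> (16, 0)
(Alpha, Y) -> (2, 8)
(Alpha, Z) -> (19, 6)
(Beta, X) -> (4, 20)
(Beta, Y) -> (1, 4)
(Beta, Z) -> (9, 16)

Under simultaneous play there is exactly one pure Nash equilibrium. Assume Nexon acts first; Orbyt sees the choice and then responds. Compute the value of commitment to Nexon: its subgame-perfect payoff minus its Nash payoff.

Work backward from Orbyt's decision.
- Alpha: Orbyt compares 0, 8, 6 and picks Y; Nexon would get 2.
- Beta: Orbyt compares 20, 4, 16 and picks X; Nexon would get 4.
Nexon's induced payoffs are 2, 4, so Nexon commits to Beta. Subgame-perfect outcome: (Beta, X) with payoffs (4, 20).
Under simultaneous play:
Nexon's best replies: X→Alpha; Y→Alpha; Z→Alpha.
Orbyt's best replies: Alpha→Y; Beta→X.
The unique mutual best reply is (Alpha, Y), giving (2, 8).
Nexon's commitment gain: 4 − 2 = 2.

2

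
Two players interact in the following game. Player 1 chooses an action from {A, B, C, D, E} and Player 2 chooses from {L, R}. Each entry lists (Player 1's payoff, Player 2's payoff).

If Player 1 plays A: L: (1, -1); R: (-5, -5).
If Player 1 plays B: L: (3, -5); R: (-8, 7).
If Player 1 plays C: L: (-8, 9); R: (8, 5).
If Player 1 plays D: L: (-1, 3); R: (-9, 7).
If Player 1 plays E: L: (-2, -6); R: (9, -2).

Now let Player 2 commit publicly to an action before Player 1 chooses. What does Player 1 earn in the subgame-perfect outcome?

9

Backward induction with Player 2 moving first.
- L: Player 1 compares 1, 3, -8, -1, -2 and picks B; Player 2 would get -5.
- R: Player 1 compares -5, -8, 8, -9, 9 and picks E; Player 2 would get -2.
Among -5, -2, the best is -2 at R. Subgame-perfect outcome: (E, R) with payoffs (9, -2).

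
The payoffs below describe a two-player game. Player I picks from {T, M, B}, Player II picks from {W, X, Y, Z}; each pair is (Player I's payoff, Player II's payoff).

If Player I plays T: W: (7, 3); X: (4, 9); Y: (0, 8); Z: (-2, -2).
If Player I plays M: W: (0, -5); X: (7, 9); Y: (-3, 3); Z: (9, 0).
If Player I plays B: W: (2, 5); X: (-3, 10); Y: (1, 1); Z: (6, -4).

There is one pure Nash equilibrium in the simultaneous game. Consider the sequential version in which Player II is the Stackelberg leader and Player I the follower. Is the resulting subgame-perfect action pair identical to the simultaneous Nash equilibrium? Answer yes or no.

yes

Work backward from Player I's decision.
- W → Player I plays T (best of 7, 0, 2); Player II gets 3.
- X → Player I plays M (best of 4, 7, -3); Player II gets 9.
- Y → Player I plays B (best of 0, -3, 1); Player II gets 1.
- Z → Player I plays M (best of -2, 9, 6); Player II gets 0.
Among 3, 9, 1, 0, the best is 9 at X. Subgame-perfect outcome: (M, X) with payoffs (7, 9).
Under simultaneous play:
Player I's best replies: W→T; X→M; Y→B; Z→M.
Player II's best replies: T→X; M→X; B→X.
The unique mutual best reply is (M, X), giving (7, 9).
Sequential outcome (M, X) coincides with the Nash profile (M, X).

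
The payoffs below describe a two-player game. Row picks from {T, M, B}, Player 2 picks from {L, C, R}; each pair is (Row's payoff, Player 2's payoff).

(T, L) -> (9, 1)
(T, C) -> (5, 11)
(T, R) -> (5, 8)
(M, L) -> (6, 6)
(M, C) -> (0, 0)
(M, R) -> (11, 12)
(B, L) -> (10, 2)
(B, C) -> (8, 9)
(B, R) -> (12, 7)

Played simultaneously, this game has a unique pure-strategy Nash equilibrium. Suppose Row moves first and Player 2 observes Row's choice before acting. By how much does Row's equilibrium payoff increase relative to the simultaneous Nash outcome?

3

Solve by backward induction (Row leads).
- T → Player 2 plays C (best of 1, 11, 8); Row gets 5.
- M → Player 2 plays R (best of 6, 0, 12); Row gets 11.
- B → Player 2 plays C (best of 2, 9, 7); Row gets 8.
Row's induced payoffs are 5, 11, 8, so Row commits to M. Subgame-perfect outcome: (M, R) with payoffs (11, 12).
Under simultaneous play:
Row's best replies: L→B; C→B; R→B.
Player 2's best replies: T→C; M→R; B→C.
Only (B, C) has each player best-responding; Nash payoffs (8, 9).
Row's commitment gain: 11 − 8 = 3.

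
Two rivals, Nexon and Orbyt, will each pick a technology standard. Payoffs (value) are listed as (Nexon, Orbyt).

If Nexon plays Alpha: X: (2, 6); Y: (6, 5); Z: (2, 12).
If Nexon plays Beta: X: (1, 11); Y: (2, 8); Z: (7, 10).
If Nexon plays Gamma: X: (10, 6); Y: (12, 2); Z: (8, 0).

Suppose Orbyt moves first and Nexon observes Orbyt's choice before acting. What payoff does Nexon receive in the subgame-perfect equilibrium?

10

Solve by backward induction (Orbyt leads).
- X → Nexon plays Gamma (best of 2, 1, 10); Orbyt gets 6.
- Y → Nexon plays Gamma (best of 6, 2, 12); Orbyt gets 2.
- Z → Nexon plays Gamma (best of 2, 7, 8); Orbyt gets 0.
Orbyt's induced payoffs are 6, 2, 0, so Orbyt commits to X. Subgame-perfect outcome: (Gamma, X) with payoffs (10, 6).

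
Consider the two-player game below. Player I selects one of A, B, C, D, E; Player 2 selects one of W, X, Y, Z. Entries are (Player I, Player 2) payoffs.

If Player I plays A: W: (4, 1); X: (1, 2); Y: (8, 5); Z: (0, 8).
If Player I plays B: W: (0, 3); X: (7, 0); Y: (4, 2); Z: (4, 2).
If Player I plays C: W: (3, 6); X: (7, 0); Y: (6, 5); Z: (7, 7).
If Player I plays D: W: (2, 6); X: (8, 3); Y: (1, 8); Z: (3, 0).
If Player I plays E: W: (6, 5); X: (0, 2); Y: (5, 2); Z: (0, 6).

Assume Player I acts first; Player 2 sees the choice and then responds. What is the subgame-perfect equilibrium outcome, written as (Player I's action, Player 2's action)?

Solve by backward induction (Player I leads).
- A: Player 2 compares 1, 2, 5, 8 and picks Z; Player I would get 0.
- B: Player 2 compares 3, 0, 2, 2 and picks W; Player I would get 0.
- C: Player 2 compares 6, 0, 5, 7 and picks Z; Player I would get 7.
- D: Player 2 compares 6, 3, 8, 0 and picks Y; Player I would get 1.
- E: Player 2 compares 5, 2, 2, 6 and picks Z; Player I would get 0.
Maximizing over 0, 0, 7, 1, 0, Player I chooses C. Subgame-perfect outcome: (C, Z) with payoffs (7, 7).

(C, Z)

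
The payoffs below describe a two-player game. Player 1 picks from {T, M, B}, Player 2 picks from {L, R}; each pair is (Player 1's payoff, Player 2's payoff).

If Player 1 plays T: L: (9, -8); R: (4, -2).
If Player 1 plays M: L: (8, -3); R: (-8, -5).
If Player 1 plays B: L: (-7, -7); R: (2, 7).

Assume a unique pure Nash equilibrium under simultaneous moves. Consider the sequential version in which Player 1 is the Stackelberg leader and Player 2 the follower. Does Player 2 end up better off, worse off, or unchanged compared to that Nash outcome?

worse off

Solve by backward induction (Player 1 leads).
- T: BR = R, leader payoff 4.
- M: BR = L, leader payoff 8.
- B: BR = R, leader payoff 2.
Among 4, 8, 2, the best is 8 at M. Subgame-perfect outcome: (M, L) with payoffs (8, -3).
Under simultaneous play:
Player 1's best replies: L→T; R→T.
Player 2's best replies: T→R; M→L; B→R.
Only (T, R) has each player best-responding; Nash payoffs (4, -2).
Player 2 earns -3 sequentially versus -2 at the Nash outcome: worse off.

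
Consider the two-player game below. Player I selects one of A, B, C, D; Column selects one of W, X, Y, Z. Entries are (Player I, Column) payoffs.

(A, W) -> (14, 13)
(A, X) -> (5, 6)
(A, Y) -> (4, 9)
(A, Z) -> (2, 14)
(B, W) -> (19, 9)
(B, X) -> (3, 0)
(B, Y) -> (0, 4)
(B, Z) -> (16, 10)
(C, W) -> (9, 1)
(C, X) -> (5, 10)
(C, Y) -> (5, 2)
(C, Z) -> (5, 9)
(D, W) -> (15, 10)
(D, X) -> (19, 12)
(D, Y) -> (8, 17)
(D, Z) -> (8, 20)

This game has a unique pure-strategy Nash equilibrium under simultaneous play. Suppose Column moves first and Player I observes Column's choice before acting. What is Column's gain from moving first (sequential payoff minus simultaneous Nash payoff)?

7

Work backward from Player I's decision.
- W: BR = B, leader payoff 9.
- X: BR = D, leader payoff 12.
- Y: BR = D, leader payoff 17.
- Z: BR = B, leader payoff 10.
Column's induced payoffs are 9, 12, 17, 10, so Column commits to Y. Subgame-perfect outcome: (D, Y) with payoffs (8, 17).
For the simultaneous game, intersect best replies.
Player I's best replies: W→B; X→D; Y→D; Z→B.
Column's best replies: A→Z; B→Z; C→X; D→Z.
The unique mutual best reply is (B, Z), giving (16, 10).
Column's commitment gain: 17 − 10 = 7.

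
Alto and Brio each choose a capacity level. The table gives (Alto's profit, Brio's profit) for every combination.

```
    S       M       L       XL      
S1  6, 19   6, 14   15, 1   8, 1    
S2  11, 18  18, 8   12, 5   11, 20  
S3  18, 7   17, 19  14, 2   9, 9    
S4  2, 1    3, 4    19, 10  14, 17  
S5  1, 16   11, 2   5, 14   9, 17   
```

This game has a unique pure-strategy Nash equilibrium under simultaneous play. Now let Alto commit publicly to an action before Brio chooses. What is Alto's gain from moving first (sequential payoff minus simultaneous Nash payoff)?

3

Work backward from Brio's decision.
- S1: Brio compares 19, 14, 1, 1 and picks S; Alto would get 6.
- S2: Brio compares 18, 8, 5, 20 and picks XL; Alto would get 11.
- S3: Brio compares 7, 19, 2, 9 and picks M; Alto would get 17.
- S4: Brio compares 1, 4, 10, 17 and picks XL; Alto would get 14.
- S5: Brio compares 16, 2, 14, 17 and picks XL; Alto would get 9.
Alto's induced payoffs are 6, 11, 17, 14, 9, so Alto commits to S3. Subgame-perfect outcome: (S3, M) with payoffs (17, 19).
Under simultaneous play:
Alto's best replies: S→S3; M→S2; L→S4; XL→S4.
Brio's best replies: S1→S; S2→XL; S3→M; S4→XL; S5→XL.
The unique mutual best reply is (S4, XL), giving (14, 17).
Alto's commitment gain: 17 − 14 = 3.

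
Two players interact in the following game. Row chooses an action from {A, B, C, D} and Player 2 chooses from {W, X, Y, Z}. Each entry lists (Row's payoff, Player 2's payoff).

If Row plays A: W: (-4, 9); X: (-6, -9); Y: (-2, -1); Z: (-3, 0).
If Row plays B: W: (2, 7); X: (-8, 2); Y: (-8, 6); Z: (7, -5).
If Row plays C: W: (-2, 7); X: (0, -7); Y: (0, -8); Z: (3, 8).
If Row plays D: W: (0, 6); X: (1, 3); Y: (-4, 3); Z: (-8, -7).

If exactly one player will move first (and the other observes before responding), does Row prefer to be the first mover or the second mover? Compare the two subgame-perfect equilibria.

first

If Row leads: Player 2's best replies are A→W, B→W, C→Z, D→W; Row's induced payoffs -4, 2, 3, 0; outcome (C, Z), payoffs (3, 8).
If Player 2 leads: Row's best replies are W→B, X→D, Y→C, Z→B; Player 2's induced payoffs 7, 3, -8, -5; outcome (B, W), payoffs (2, 7).
Row gets 3 moving first and 2 moving second, so Row prefers to move first.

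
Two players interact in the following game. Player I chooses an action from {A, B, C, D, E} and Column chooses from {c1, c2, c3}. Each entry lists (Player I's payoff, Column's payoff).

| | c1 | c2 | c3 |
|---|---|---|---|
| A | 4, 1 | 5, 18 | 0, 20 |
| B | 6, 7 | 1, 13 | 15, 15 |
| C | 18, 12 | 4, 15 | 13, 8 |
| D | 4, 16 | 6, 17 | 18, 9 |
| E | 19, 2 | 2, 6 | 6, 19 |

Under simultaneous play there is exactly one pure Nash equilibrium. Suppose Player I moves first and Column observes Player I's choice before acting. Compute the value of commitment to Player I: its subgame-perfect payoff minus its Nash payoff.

9

Work backward from Column's decision.
- A → Column plays c3 (best of 1, 18, 20); Player I gets 0.
- B → Column plays c3 (best of 7, 13, 15); Player I gets 15.
- C → Column plays c2 (best of 12, 15, 8); Player I gets 4.
- D → Column plays c2 (best of 16, 17, 9); Player I gets 6.
- E → Column plays c3 (best of 2, 6, 19); Player I gets 6.
Maximizing over 0, 15, 4, 6, 6, Player I chooses B. Subgame-perfect outcome: (B, c3) with payoffs (15, 15).
For the simultaneous game, intersect best replies.
Player I's best replies: c1→E; c2→D; c3→D.
Column's best replies: A→c3; B→c3; C→c2; D→c2; E→c3.
The unique mutual best reply is (D, c2), giving (6, 17).
Player I's commitment gain: 15 − 6 = 9.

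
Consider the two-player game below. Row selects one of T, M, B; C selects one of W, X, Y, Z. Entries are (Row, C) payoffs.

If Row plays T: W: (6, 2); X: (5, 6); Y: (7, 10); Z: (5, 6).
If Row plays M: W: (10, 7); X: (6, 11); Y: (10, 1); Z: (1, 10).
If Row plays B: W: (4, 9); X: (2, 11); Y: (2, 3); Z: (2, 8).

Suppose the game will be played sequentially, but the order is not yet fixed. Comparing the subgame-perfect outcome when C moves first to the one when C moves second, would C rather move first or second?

If Row leads: C's best replies are T→Y, M→X, B→X; Row's induced payoffs 7, 6, 2; outcome (T, Y), payoffs (7, 10).
If C leads: Row's best replies are W→M, X→M, Y→M, Z→T; C's induced payoffs 7, 11, 1, 6; outcome (M, X), payoffs (6, 11).
C gets 11 moving first and 10 moving second, so C prefers to move first.

first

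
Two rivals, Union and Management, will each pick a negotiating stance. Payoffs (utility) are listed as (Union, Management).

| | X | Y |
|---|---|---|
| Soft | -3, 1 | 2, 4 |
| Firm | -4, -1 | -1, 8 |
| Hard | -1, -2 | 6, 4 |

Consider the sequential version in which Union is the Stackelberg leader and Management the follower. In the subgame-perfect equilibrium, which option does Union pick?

Work backward from Management's decision.
- Soft → Management plays Y (best of 1, 4); Union gets 2.
- Firm → Management plays Y (best of -1, 8); Union gets -1.
- Hard → Management plays Y (best of -2, 4); Union gets 6.
Union's induced payoffs are 2, -1, 6, so Union commits to Hard. Subgame-perfect outcome: (Hard, Y) with payoffs (6, 4).

Hard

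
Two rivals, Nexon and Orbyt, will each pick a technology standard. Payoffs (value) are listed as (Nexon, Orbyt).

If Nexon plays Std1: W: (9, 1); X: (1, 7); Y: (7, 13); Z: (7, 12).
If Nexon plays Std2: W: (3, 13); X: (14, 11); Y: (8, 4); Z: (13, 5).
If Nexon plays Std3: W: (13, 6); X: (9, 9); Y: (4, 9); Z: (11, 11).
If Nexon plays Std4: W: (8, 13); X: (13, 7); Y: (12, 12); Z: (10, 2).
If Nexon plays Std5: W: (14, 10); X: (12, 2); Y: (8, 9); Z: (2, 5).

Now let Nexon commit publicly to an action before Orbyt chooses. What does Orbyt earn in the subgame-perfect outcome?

10

Solve by backward induction (Nexon leads).
- Std1: BR = Y, leader payoff 7.
- Std2: BR = W, leader payoff 3.
- Std3: BR = Z, leader payoff 11.
- Std4: BR = W, leader payoff 8.
- Std5: BR = W, leader payoff 14.
Nexon's induced payoffs are 7, 3, 11, 8, 14, so Nexon commits to Std5. Subgame-perfect outcome: (Std5, W) with payoffs (14, 10).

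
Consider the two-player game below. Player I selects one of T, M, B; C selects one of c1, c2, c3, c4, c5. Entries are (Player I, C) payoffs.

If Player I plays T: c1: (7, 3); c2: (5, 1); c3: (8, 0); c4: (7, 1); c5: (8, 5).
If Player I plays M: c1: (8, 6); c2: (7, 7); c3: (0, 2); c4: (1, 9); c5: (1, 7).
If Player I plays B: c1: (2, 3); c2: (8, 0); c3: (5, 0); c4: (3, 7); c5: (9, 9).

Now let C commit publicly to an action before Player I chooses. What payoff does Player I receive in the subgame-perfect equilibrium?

Backward induction with C moving first.
- c1 → Player I plays M (best of 7, 8, 2); C gets 6.
- c2 → Player I plays B (best of 5, 7, 8); C gets 0.
- c3 → Player I plays T (best of 8, 0, 5); C gets 0.
- c4 → Player I plays T (best of 7, 1, 3); C gets 1.
- c5 → Player I plays B (best of 8, 1, 9); C gets 9.
Maximizing over 6, 0, 0, 1, 9, C chooses c5. Subgame-perfect outcome: (B, c5) with payoffs (9, 9).

9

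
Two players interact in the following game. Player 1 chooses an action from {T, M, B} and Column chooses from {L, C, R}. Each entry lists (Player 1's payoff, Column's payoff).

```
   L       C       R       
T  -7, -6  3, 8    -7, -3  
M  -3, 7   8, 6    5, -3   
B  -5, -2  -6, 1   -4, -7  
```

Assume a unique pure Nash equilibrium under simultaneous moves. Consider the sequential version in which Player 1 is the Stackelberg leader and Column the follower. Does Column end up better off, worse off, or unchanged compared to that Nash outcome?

Column best-responds to each possible Player 1 move:
- T: BR = C, leader payoff 3.
- M: BR = L, leader payoff -3.
- B: BR = C, leader payoff -6.
Player 1's induced payoffs are 3, -3, -6, so Player 1 commits to T. Subgame-perfect outcome: (T, C) with payoffs (3, 8).
Now find the simultaneous Nash equilibrium.
Player 1's best replies: L→M; C→M; R→M.
Column's best replies: T→C; M→L; B→C.
The unique mutual best reply is (M, L), giving (-3, 7).
Column earns 8 sequentially versus 7 at the Nash outcome: better off.

better off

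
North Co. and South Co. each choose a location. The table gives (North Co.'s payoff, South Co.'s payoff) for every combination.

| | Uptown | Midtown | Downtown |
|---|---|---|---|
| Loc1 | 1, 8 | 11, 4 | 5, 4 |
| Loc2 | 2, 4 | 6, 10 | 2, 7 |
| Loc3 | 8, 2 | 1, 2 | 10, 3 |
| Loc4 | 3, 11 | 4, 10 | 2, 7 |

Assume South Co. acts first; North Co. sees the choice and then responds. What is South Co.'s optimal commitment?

Midtown

Solve by backward induction (South Co. leads).
- Uptown: BR = Loc3, leader payoff 2.
- Midtown: BR = Loc1, leader payoff 4.
- Downtown: BR = Loc3, leader payoff 3.
Among 2, 4, 3, the best is 4 at Midtown. Subgame-perfect outcome: (Loc1, Midtown) with payoffs (11, 4).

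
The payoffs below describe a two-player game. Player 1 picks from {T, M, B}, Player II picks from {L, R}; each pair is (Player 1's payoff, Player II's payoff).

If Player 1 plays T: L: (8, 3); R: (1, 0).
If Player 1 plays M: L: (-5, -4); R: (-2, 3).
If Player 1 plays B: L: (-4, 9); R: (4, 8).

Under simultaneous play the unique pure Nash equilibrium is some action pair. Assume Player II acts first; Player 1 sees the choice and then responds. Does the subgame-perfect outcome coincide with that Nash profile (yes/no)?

no

Work backward from Player 1's decision.
- L: BR = T, leader payoff 3.
- R: BR = B, leader payoff 8.
Among 3, 8, the best is 8 at R. Subgame-perfect outcome: (B, R) with payoffs (4, 8).
Now find the simultaneous Nash equilibrium.
Player 1's best replies: L→T; R→B.
Player II's best replies: T→L; M→R; B→L.
The unique mutual best reply is (T, L), giving (8, 3).
Sequential outcome (B, R) differs from the Nash profile (T, L).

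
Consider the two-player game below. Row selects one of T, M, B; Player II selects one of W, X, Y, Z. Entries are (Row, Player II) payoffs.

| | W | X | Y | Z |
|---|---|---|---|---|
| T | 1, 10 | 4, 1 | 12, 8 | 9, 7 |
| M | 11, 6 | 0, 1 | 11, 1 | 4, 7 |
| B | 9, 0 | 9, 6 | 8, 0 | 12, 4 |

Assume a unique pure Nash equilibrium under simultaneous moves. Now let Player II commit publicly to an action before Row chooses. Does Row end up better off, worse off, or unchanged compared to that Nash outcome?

Backward induction with Player II moving first.
- W: Row compares 1, 11, 9 and picks M; Player II would get 6.
- X: Row compares 4, 0, 9 and picks B; Player II would get 6.
- Y: Row compares 12, 11, 8 and picks T; Player II would get 8.
- Z: Row compares 9, 4, 12 and picks B; Player II would get 4.
Maximizing over 6, 6, 8, 4, Player II chooses Y. Subgame-perfect outcome: (T, Y) with payoffs (12, 8).
Under simultaneous play:
Row's best replies: W→M; X→B; Y→T; Z→B.
Player II's best replies: T→W; M→Z; B→X.
The unique mutual best reply is (B, X), giving (9, 6).
Row earns 12 sequentially versus 9 at the Nash outcome: better off.

better off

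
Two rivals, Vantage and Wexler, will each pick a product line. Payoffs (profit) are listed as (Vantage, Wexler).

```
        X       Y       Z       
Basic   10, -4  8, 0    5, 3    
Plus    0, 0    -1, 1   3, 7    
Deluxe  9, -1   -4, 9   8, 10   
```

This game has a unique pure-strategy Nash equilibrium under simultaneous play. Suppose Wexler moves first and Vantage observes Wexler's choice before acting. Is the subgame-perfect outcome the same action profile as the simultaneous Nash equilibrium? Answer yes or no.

Work backward from Vantage's decision.
- X: BR = Basic, leader payoff -4.
- Y: BR = Basic, leader payoff 0.
- Z: BR = Deluxe, leader payoff 10.
Among -4, 0, 10, the best is 10 at Z. Subgame-perfect outcome: (Deluxe, Z) with payoffs (8, 10).
Now find the simultaneous Nash equilibrium.
Vantage's best replies: X→Basic; Y→Basic; Z→Deluxe.
Wexler's best replies: Basic→Z; Plus→Z; Deluxe→Z.
Only (Deluxe, Z) has each player best-responding; Nash payoffs (8, 10).
Sequential outcome (Deluxe, Z) coincides with the Nash profile (Deluxe, Z).

yes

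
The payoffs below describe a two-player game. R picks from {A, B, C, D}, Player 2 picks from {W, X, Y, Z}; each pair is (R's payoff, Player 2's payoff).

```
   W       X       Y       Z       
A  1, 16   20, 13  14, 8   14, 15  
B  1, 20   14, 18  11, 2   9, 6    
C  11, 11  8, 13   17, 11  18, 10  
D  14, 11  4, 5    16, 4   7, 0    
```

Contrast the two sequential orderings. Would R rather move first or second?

second

If R leads: Player 2's best replies are A→W, B→W, C→X, D→W; R's induced payoffs 1, 1, 8, 14; outcome (D, W), payoffs (14, 11).
If Player 2 leads: R's best replies are W→D, X→A, Y→C, Z→C; Player 2's induced payoffs 11, 13, 11, 10; outcome (A, X), payoffs (20, 13).
R gets 14 moving first and 20 moving second, so R prefers to move second.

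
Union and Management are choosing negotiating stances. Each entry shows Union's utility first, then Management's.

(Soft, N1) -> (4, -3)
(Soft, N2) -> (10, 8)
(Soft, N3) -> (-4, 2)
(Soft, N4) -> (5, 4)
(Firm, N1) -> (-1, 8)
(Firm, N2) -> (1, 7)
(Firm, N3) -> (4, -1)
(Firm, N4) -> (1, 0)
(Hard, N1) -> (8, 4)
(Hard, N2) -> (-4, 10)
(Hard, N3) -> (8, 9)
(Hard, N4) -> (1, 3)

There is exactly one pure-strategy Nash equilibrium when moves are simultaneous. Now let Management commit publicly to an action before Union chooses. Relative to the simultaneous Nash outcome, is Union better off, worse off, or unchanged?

worse off

Solve by backward induction (Management leads).
- N1 → Union plays Hard (best of 4, -1, 8); Management gets 4.
- N2 → Union plays Soft (best of 10, 1, -4); Management gets 8.
- N3 → Union plays Hard (best of -4, 4, 8); Management gets 9.
- N4 → Union plays Soft (best of 5, 1, 1); Management gets 4.
Maximizing over 4, 8, 9, 4, Management chooses N3. Subgame-perfect outcome: (Hard, N3) with payoffs (8, 9).
Now find the simultaneous Nash equilibrium.
Union's best replies: N1→Hard; N2→Soft; N3→Hard; N4→Soft.
Management's best replies: Soft→N2; Firm→N1; Hard→N2.
The unique mutual best reply is (Soft, N2), giving (10, 8).
Union earns 8 sequentially versus 10 at the Nash outcome: worse off.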